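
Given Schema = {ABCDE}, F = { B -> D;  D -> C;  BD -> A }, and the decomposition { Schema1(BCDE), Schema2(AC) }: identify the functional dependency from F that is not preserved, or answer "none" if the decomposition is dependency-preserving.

Check BD → A: no single fragment contains all of {ABD}, and the restricted closure of {BD} across the fragments never reaches {A}.
B → D is preserved.
D → C is preserved.

BD -> A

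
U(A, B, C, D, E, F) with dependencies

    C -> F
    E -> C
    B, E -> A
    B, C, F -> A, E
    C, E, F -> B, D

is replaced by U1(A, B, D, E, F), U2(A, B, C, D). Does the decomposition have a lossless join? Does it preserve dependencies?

lossy and not dependency-preserving

Lossless test: (A, B, D)⁺ = {A, B, D}, which is a superkey of neither fragment — lossy.
Dependency preservation: the restricted closure of {C} across the fragments never reaches {F}, so C → F cannot be enforced without a join — not preserved.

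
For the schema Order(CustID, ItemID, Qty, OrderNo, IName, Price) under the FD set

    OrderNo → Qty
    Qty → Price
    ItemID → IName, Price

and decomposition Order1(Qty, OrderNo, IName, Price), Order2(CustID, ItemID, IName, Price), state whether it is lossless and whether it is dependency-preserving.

lossy but dependency-preserving

Lossless test: (IName, Price)⁺ = {IName, Price}, which is a superkey of neither fragment — lossy.
Dependency preservation: every FD's attributes lie within a single fragment, so each can be enforced locally — preserved.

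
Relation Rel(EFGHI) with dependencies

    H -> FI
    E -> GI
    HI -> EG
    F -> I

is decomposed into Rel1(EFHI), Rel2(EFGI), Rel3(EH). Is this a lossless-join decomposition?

Yes

Chase test. Columns are EFGHI; row i has aⱼ where attribute j ∈ Reli, else bᵢⱼ.
Initial tableau (one row per fragment):
  row 1: a1 a2 b13 a4 a5
  row 2: a1 a2 a3 b24 a5
  row 3: a1 b32 b33 a4 b35
Rows 1 and 3 agree on H; apply H→FI and equate their FI entries.
Rows 1 and 2 agree on E; apply E→GI and equate their GI entries.
Rows 1 and 3 agree on E; apply E→GI and equate their GI entries.
Row 1 is now all distinguished symbols — the join is lossless.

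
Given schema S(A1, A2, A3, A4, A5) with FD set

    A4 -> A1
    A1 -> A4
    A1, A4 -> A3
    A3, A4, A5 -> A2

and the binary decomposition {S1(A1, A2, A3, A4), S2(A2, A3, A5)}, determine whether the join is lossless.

No

Common attributes: S1 ∩ S2 = {A2, A3}.
No dependency enlarges {A2, A3}, so (A2, A3)⁺ = {A2, A3}.
The closure contains neither all of S1 = {A1, A2, A3, A4} nor all of S2 = {A2, A3, A5}, so the common attributes are not a superkey of either fragment. The join is lossy.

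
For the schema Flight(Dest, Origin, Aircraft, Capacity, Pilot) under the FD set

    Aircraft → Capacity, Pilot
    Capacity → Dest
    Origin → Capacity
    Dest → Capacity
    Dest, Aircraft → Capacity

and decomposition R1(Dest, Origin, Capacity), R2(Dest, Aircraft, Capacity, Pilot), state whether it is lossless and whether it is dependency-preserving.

lossy but dependency-preserving

Lossless test: (Dest, Capacity)⁺ = {Dest, Capacity}, which is a superkey of neither fragment — lossy.
Dependency preservation: every FD's attributes lie within a single fragment, so each can be enforced locally — preserved.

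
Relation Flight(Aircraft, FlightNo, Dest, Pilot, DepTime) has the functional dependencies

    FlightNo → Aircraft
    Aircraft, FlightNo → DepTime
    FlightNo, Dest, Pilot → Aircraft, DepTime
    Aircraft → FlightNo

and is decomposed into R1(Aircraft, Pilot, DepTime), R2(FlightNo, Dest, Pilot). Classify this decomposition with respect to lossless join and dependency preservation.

Lossless test: (Pilot)⁺ = {Pilot}, which is a superkey of neither fragment — lossy.
Dependency preservation: the restricted closure of {FlightNo} across the fragments never reaches {Aircraft}, so FlightNo → Aircraft cannot be enforced without a join — not preserved.

lossy and not dependency-preserving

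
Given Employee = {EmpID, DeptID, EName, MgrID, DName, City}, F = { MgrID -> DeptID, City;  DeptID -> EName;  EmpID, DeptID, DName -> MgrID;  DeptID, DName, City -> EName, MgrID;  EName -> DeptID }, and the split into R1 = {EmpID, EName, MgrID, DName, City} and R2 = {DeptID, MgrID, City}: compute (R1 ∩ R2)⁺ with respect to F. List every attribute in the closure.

DeptID, EName, MgrID, City

R1 ∩ R2 = {MgrID, City}.
MgrID → DeptID, City applies, adding DeptID
DeptID → EName applies, adding EName
Closure: {DeptID, EName, MgrID, City}.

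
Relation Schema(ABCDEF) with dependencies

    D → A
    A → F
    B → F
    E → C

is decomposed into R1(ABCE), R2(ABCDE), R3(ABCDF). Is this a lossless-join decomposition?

Yes

Chase test. Columns are ABCDEF; row i has aⱼ where attribute j ∈ Ri, else bᵢⱼ.
Initial tableau (one row per fragment):
  row 1: a1 a2 a3 b14 a5 b16
  row 2: a1 a2 a3 a4 a5 b26
  row 3: a1 a2 a3 a4 b35 a6
Rows 1 and 2 agree on A; apply A→F and equate their F entries.
Rows 1 and 3 agree on A; apply A→F and equate their F entries.
Row 2 is now all distinguished symbols — the join is lossless.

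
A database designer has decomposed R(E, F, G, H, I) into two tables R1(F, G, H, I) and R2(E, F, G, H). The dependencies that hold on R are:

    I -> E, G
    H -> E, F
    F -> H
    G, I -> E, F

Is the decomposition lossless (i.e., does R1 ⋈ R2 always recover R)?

Yes

Common attributes: R1 ∩ R2 = {F, G, H}.
Closure of {F, G, H}: H → E, F applies, adding E. So (F, G, H)⁺ = {E, F, G, H}.
This closure contains every attribute of R2, so R1 ∩ R2 → R2. The join is lossless.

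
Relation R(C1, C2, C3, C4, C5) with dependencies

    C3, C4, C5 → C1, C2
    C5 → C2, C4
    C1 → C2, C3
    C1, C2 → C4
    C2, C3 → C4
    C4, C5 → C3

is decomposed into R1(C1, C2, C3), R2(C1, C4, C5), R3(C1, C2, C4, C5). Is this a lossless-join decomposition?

Chase test. Columns are C1, C2, C3, C4, C5; row i has aⱼ where attribute j ∈ Ri, else bᵢⱼ.
Initial tableau (one row per fragment):
  row 1: a1 a2 a3 b14 b15
  row 2: a1 b22 b23 a4 a5
  row 3: a1 a2 b33 a4 a5
Rows 2 and 3 agree on C5; apply C5→C2, C4 and equate their C2, C4 entries.
Rows 1 and 2 agree on C1; apply C1→C2, C3 and equate their C2, C3 entries.
Rows 1 and 3 agree on C1; apply C1→C2, C3 and equate their C2, C3 entries.
Rows 1 and 2 agree on C1, C2; apply C1, C2→C4 and equate their C4 entries.
Row 2 is now all distinguished symbols — the join is lossless.

Yes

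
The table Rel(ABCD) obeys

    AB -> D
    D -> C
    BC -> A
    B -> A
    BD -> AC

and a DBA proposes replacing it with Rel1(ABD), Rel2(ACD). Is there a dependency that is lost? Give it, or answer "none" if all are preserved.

AB → D lies within Rel1.
D → C lies within Rel2.
BC → A: restricted closure across fragments reaches A.
B → A lies within Rel1.
BD → AC: restricted closure across fragments reaches AC.
Every dependency is enforceable on the fragments, so the decomposition is dependency-preserving.

none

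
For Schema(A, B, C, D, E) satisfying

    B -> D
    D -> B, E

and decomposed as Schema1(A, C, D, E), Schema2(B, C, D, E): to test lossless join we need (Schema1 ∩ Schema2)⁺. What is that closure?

Schema1 ∩ Schema2 = {C, D, E}.
D → B, E applies, adding B
Closure: {B, C, D, E}.

B, C, D, E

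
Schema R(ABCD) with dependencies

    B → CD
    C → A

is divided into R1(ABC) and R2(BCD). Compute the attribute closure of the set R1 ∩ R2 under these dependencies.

ABCD

R1 ∩ R2 = {BC}.
B → CD applies, adding D
C → A applies, adding A
Closure: {ABCD}.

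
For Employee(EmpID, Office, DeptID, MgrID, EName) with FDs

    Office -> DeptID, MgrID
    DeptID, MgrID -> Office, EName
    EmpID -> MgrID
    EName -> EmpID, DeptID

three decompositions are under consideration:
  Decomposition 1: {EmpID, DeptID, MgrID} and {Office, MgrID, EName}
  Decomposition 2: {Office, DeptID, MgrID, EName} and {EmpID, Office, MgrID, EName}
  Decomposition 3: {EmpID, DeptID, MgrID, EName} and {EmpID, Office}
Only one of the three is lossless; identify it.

Decomposition 2

Decomposition 1: common = {MgrID}, closure = {MgrID} → lossy.
Decomposition 2: common = {Office, MgrID, EName}, closure = {EmpID, Office, DeptID, MgrID, EName} → lossless.
Decomposition 3: common = {EmpID}, closure = {EmpID, MgrID} → lossy.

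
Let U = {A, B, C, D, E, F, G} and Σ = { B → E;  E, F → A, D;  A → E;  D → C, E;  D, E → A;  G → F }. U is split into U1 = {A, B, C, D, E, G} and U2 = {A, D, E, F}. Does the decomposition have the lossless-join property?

Common attributes: U1 ∩ U2 = {A, D, E}.
Closure of {A, D, E}: D → C, E applies, adding C. So (A, D, E)⁺ = {A, C, D, E}.
The closure contains neither all of U1 = {A, B, C, D, E, G} nor all of U2 = {A, D, E, F}, so the common attributes are not a superkey of either fragment. The join is lossy.

No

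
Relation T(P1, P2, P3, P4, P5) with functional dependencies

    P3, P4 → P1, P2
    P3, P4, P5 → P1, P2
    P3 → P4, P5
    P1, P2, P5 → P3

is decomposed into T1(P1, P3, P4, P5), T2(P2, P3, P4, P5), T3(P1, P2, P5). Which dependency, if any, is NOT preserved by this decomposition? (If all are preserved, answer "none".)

Check P1, P2, P5 → P3: no single fragment contains all of {P1, P2, P3, P5}, and the restricted closure of {P1, P2, P5} across the fragments never reaches {P3}.
P3, P4 → P1, P2 is preserved.
P3, P4, P5 → P1, P2 is preserved.
P3 → P4, P5 is preserved.

P1, P2, P5 → P3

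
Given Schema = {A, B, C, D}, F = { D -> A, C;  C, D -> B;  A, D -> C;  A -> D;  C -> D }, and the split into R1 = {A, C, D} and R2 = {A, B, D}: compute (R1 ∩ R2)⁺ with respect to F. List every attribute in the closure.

R1 ∩ R2 = {A, D}.
D → A, C applies, adding C
C, D → B applies, adding B
Closure: {A, B, C, D}.

A, B, C, D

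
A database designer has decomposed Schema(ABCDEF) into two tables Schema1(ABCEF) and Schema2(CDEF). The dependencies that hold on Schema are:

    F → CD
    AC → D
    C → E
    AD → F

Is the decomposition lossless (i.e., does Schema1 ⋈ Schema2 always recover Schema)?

Common attributes: Schema1 ∩ Schema2 = {CEF}.
Closure of {CEF}: F → CD applies, adding D. So (CEF)⁺ = {CDEF}.
This closure contains every attribute of Schema2, so Schema1 ∩ Schema2 → Schema2. The join is lossless.

Yes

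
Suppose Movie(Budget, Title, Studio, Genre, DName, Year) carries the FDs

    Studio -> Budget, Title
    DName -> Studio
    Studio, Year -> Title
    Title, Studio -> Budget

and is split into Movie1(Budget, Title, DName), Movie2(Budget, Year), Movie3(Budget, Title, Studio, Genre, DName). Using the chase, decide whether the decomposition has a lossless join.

No

Chase test. Columns are Budget, Title, Studio, Genre, DName, Year; row i has aⱼ where attribute j ∈ Moviei, else bᵢⱼ.
Initial tableau (one row per fragment):
  row 1: a1 a2 b13 b14 a5 b16
  row 2: a1 b22 b23 b24 b25 a6
  row 3: a1 a2 a3 a4 a5 b36
Rows 1 and 3 agree on DName; apply DName→Studio and equate their Studio entries.
No row becomes fully distinguished — the join is lossy.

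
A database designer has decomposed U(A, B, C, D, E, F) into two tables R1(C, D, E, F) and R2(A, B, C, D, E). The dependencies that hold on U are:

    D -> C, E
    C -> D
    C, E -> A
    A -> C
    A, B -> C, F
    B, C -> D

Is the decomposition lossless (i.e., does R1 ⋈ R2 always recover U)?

No

Common attributes: R1 ∩ R2 = {C, D, E}.
Closure of {C, D, E}: C, E → A applies, adding A. So (C, D, E)⁺ = {A, C, D, E}.
The closure contains neither all of R1 = {C, D, E, F} nor all of R2 = {A, B, C, D, E}, so the common attributes are not a superkey of either fragment. The join is lossy.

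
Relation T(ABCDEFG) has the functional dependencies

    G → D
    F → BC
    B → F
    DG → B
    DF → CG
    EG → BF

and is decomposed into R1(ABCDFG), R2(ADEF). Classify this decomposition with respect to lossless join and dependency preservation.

lossless and dependency-preserving

Lossless test: (ADF)⁺ = {ABCDFG}, which contains all of one fragment — lossless.
Dependency preservation: EG → BF is not contained in any single fragment, but the restricted closure of its left-hand side across the fragments still reaches the right-hand side; the remaining FDs each lie inside some fragment. All dependencies are preserved.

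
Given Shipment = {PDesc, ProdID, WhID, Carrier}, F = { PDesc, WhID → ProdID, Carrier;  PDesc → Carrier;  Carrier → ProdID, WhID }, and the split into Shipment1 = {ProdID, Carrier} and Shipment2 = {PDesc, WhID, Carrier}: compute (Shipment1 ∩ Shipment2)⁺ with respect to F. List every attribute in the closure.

ProdID, WhID, Carrier

Shipment1 ∩ Shipment2 = {Carrier}.
Carrier → ProdID, WhID applies, adding ProdID, WhID
Closure: {ProdID, WhID, Carrier}.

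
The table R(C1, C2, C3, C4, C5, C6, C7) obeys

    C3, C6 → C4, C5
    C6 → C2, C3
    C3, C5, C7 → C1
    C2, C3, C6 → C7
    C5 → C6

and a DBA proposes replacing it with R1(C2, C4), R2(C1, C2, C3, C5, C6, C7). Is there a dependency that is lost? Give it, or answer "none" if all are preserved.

Check C3, C6 → C4, C5: no single fragment contains all of {C3, C4, C5, C6}, and the restricted closure of {C3, C6} across the fragments never reaches {C4, C5}.
C6 → C2, C3 is preserved.
C3, C5, C7 → C1 is preserved.
C2, C3, C6 → C7 is preserved.
C5 → C6 is preserved.

C3, C6 → C4, C5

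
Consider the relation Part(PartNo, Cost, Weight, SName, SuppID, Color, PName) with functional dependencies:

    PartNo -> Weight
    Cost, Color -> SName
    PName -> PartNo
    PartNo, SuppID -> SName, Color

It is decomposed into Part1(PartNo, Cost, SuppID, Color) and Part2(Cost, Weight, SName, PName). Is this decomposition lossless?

No

Common attributes: Part1 ∩ Part2 = {Cost}.
No dependency enlarges {Cost}, so (Cost)⁺ = {Cost}.
The closure contains neither all of Part1 = {PartNo, Cost, SuppID, Color} nor all of Part2 = {Cost, Weight, SName, PName}, so the common attributes are not a superkey of either fragment. The join is lossy.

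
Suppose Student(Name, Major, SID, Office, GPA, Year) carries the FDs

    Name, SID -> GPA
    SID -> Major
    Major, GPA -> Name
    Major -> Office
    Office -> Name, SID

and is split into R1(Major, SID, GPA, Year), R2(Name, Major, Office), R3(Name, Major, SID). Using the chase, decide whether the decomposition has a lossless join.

Yes

Chase test. Columns are Name, Major, SID, Office, GPA, Year; row i has aⱼ where attribute j ∈ Ri, else bᵢⱼ.
Initial tableau (one row per fragment):
  row 1: b11 a2 a3 b14 a5 a6
  row 2: a1 a2 b23 a4 b25 b26
  row 3: a1 a2 a3 b34 b35 b36
Rows 1 and 2 agree on Major; apply Major→Office and equate their Office entries.
Rows 1 and 3 agree on Major; apply Major→Office and equate their Office entries.
Rows 1 and 2 agree on Office; apply Office→Name, SID and equate their Name, SID entries.
Rows 1 and 2 agree on Name, SID; apply Name, SID→GPA and equate their GPA entries.
Rows 1 and 3 agree on Name, SID; apply Name, SID→GPA and equate their GPA entries.
Row 1 is now all distinguished symbols — the join is lossless.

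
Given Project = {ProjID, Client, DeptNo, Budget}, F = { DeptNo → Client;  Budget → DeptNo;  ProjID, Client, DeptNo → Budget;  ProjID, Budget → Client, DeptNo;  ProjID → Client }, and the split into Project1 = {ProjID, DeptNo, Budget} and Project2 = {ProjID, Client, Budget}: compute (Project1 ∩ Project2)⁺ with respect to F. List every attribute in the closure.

ProjID, Client, DeptNo, Budget

Project1 ∩ Project2 = {ProjID, Budget}.
Budget → DeptNo applies, adding DeptNo
ProjID, Budget → Client, DeptNo applies, adding Client
Closure: {ProjID, Client, DeptNo, Budget}.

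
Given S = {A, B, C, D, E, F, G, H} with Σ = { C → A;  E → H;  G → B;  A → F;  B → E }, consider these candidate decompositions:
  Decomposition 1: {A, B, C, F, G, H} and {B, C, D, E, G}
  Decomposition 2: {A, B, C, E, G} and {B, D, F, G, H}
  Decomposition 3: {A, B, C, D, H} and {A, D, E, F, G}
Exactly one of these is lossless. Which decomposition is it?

Decomposition 1

Decomposition 1: common = {B, C, G}, closure = {A, B, C, E, F, G, H} → lossless.
Decomposition 2: common = {B, G}, closure = {B, E, G, H} → lossy.
Decomposition 3: common = {A, D}, closure = {A, D, F} → lossy.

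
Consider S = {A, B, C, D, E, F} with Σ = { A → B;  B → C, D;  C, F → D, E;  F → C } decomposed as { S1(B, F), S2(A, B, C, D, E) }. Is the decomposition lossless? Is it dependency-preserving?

lossy and not dependency-preserving

Lossless test: (B)⁺ = {B, C, D}, which is a superkey of neither fragment — lossy.
Dependency preservation: the restricted closure of {C, F} across the fragments never reaches {D, E}, so C, F → D, E cannot be enforced without a join — not preserved.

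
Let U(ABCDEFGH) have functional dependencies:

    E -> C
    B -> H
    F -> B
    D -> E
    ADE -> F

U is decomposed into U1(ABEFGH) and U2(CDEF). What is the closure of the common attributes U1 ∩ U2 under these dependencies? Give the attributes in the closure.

BCEFH

U1 ∩ U2 = {EF}.
E → C applies, adding C
F → B applies, adding B
B → H applies, adding H
Closure: {BCEFH}.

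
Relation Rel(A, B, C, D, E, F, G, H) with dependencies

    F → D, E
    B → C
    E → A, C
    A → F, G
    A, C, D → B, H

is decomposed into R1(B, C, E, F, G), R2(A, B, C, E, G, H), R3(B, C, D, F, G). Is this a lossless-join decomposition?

Chase test. Columns are A, B, C, D, E, F, G, H; row i has aⱼ where attribute j ∈ Ri, else bᵢⱼ.
Initial tableau (one row per fragment):
  row 1: b11 a2 a3 b14 a5 a6 a7 b18
  row 2: a1 a2 a3 b24 a5 b26 a7 a8
  row 3: b31 a2 a3 a4 b35 a6 a7 b38
Rows 1 and 3 agree on F; apply F→D, E and equate their D, E entries.
Rows 1 and 2 agree on E; apply E→A, C and equate their A, C entries.
Rows 1 and 3 agree on E; apply E→A, C and equate their A, C entries.
Rows 1 and 2 agree on A; apply A→F, G and equate their F, G entries.
Rows 1 and 3 agree on A, C, D; apply A, C, D→B, H and equate their B, H entries.
Rows 1 and 2 agree on F; apply F→D, E and equate their D, E entries.
Rows 1 and 2 agree on A, C, D; apply A, C, D→B, H and equate their B, H entries.
Row 1 is now all distinguished symbols — the join is lossless.

Yes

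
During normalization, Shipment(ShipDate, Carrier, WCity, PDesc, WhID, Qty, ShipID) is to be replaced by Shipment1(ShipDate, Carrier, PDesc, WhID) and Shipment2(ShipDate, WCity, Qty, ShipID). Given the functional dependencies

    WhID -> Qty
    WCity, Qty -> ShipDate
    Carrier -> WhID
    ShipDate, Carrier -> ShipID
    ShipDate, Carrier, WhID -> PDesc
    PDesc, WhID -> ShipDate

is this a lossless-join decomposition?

Common attributes: Shipment1 ∩ Shipment2 = {ShipDate}.
No dependency enlarges {ShipDate}, so (ShipDate)⁺ = {ShipDate}.
The closure contains neither all of Shipment1 = {ShipDate, Carrier, PDesc, WhID} nor all of Shipment2 = {ShipDate, WCity, Qty, ShipID}, so the common attributes are not a superkey of either fragment. The join is lossy.

No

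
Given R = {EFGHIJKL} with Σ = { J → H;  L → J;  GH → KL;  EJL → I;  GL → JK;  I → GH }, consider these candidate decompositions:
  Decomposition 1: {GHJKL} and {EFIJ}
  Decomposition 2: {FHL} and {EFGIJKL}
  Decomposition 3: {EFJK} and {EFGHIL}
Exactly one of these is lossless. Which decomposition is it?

Decomposition 1: common = {J}, closure = {HJ} → lossy.
Decomposition 2: common = {FL}, closure = {FHJL} → lossless.
Decomposition 3: common = {EF}, closure = {EF} → lossy.

Decomposition 2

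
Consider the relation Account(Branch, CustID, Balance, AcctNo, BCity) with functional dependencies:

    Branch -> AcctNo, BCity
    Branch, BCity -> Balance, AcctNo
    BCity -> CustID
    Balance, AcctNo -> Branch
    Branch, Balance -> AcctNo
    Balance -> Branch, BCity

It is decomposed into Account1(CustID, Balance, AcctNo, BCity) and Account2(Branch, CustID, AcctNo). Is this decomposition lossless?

No

Common attributes: Account1 ∩ Account2 = {CustID, AcctNo}.
No dependency enlarges {CustID, AcctNo}, so (CustID, AcctNo)⁺ = {CustID, AcctNo}.
The closure contains neither all of Account1 = {CustID, Balance, AcctNo, BCity} nor all of Account2 = {Branch, CustID, AcctNo}, so the common attributes are not a superkey of either fragment. The join is lossy.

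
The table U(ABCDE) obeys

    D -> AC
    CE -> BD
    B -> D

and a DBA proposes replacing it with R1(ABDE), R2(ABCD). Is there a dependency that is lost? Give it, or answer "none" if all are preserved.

CE -> BD

Check CE → BD: no single fragment contains all of {BCDE}, and the restricted closure of {CE} across the fragments never reaches {BD}.
D → AC is preserved.
B → D is preserved.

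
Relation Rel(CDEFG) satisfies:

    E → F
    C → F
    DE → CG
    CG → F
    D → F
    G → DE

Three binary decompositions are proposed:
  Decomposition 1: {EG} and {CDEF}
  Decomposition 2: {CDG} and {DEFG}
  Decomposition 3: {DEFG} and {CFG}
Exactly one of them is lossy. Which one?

Decomposition 1: common = {E}, closure = {EF} → lossy.
Decomposition 2: common = {DG}, closure = {CDEFG} → lossless.
Decomposition 3: common = {FG}, closure = {CDEFG} → lossless.

Decomposition 1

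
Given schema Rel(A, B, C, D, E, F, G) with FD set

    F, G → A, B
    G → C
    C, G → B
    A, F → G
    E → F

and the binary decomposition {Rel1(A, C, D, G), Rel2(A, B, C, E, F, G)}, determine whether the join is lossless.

Common attributes: Rel1 ∩ Rel2 = {A, C, G}.
Closure of {A, C, G}: C, G → B applies, adding B. So (A, C, G)⁺ = {A, B, C, G}.
The closure contains neither all of Rel1 = {A, C, D, G} nor all of Rel2 = {A, B, C, E, F, G}, so the common attributes are not a superkey of either fragment. The join is lossy.

No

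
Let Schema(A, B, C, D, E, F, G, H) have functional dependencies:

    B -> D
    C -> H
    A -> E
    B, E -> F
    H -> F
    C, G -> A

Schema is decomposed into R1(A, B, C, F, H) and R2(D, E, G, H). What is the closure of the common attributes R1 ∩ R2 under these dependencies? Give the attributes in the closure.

F, H

R1 ∩ R2 = {H}.
H → F applies, adding F
Closure: {F, H}.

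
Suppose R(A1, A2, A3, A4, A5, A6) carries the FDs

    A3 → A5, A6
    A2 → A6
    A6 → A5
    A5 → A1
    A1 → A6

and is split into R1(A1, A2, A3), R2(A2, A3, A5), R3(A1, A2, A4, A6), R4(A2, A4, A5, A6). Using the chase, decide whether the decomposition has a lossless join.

Chase test. Columns are A1, A2, A3, A4, A5, A6; row i has aⱼ where attribute j ∈ Ri, else bᵢⱼ.
Initial tableau (one row per fragment):
  row 1: a1 a2 a3 b14 b15 b16
  row 2: b21 a2 a3 b24 a5 b26
  row 3: a1 a2 b33 a4 b35 a6
  row 4: b41 a2 b43 a4 a5 a6
Rows 1 and 2 agree on A3; apply A3→A5, A6 and equate their A5, A6 entries.
Rows 1 and 3 agree on A2; apply A2→A6 and equate their A6 entries.
Rows 1 and 3 agree on A6; apply A6→A5 and equate their A5 entries.
Rows 1 and 2 agree on A5; apply A5→A1 and equate their A1 entries.
Rows 1 and 4 agree on A5; apply A5→A1 and equate their A1 entries.
No row becomes fully distinguished — the join is lossy.

No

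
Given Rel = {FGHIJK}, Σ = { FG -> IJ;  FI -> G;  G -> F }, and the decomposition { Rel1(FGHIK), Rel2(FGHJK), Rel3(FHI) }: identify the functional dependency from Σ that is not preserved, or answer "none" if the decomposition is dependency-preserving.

FG → IJ: restricted closure across fragments reaches IJ.
FI → G lies within Rel1.
G → F lies within Rel1.
Every dependency is enforceable on the fragments, so the decomposition is dependency-preserving.

none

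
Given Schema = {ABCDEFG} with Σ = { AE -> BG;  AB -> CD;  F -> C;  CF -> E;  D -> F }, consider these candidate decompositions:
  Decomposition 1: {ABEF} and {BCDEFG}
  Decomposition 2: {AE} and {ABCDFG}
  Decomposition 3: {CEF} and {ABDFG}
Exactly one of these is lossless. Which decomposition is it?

Decomposition 1: common = {BEF}, closure = {BCEF} → lossy.
Decomposition 2: common = {A}, closure = {A} → lossy.
Decomposition 3: common = {F}, closure = {CEF} → lossless.

Decomposition 3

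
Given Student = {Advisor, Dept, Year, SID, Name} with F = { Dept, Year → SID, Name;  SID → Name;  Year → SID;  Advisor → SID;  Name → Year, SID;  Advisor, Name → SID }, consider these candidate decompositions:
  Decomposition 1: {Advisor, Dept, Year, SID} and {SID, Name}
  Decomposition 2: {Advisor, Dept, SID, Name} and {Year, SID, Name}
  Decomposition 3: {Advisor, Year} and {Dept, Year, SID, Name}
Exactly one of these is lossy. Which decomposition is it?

Decomposition 3

Decomposition 1: common = {SID}, closure = {Year, SID, Name} → lossless.
Decomposition 2: common = {SID, Name}, closure = {Year, SID, Name} → lossless.
Decomposition 3: common = {Year}, closure = {Year, SID, Name} → lossy.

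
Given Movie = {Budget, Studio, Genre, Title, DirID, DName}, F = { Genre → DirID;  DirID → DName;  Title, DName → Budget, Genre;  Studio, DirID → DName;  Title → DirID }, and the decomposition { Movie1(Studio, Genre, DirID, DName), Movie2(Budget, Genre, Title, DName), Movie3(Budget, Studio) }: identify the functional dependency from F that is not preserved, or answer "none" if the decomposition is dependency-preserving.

none

Genre → DirID lies within Movie1.
DirID → DName lies within Movie1.
Title, DName → Budget, Genre lies within Movie2.
Studio, DirID → DName lies within Movie1.
Title → DirID: restricted closure across fragments reaches DirID.
Every dependency is enforceable on the fragments, so the decomposition is dependency-preserving.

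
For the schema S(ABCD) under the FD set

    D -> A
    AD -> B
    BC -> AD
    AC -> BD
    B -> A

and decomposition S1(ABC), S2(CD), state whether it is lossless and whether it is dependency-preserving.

Lossless test: (C)⁺ = {C}, which is a superkey of neither fragment — lossy.
Dependency preservation: the restricted closure of {D} across the fragments never reaches {A}, so D → A cannot be enforced without a join — not preserved.

lossy and not dependency-preserving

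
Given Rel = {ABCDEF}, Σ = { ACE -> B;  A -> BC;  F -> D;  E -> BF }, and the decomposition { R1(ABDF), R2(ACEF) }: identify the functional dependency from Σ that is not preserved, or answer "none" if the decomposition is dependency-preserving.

E -> BF

Check E → BF: no single fragment contains all of {BEF}, and the restricted closure of {E} across the fragments never reaches {BF}.
ACE → B is preserved.
A → BC is preserved.
F → D is preserved.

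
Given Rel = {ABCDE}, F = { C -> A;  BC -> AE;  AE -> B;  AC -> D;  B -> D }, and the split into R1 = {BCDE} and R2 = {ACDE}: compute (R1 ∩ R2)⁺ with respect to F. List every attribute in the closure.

R1 ∩ R2 = {CDE}.
C → A applies, adding A
AE → B applies, adding B
Closure: {ABCDE}.

ABCDE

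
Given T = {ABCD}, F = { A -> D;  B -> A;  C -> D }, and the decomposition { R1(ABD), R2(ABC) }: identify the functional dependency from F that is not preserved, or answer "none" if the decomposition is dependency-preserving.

C -> D

Check C → D: no single fragment contains all of {CD}, and the restricted closure of {C} across the fragments never reaches {D}.
A → D is preserved.
B → A is preserved.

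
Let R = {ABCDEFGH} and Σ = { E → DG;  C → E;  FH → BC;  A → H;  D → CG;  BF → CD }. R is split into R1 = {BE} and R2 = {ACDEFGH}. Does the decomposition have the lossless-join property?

No

Common attributes: R1 ∩ R2 = {E}.
Closure of {E}: E → DG applies, adding DG; D → CG applies, adding C. So (E)⁺ = {CDEG}.
The closure contains neither all of R1 = {BE} nor all of R2 = {ACDEFGH}, so the common attributes are not a superkey of either fragment. The join is lossy.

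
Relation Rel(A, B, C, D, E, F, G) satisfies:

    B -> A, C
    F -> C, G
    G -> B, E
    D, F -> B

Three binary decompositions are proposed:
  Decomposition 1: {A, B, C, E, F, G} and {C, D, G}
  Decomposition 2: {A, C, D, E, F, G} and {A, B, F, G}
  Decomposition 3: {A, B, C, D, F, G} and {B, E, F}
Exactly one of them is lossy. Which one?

Decomposition 1: common = {C, G}, closure = {A, B, C, E, G} → lossy.
Decomposition 2: common = {A, F, G}, closure = {A, B, C, E, F, G} → lossless.
Decomposition 3: common = {B, F}, closure = {A, B, C, E, F, G} → lossless.

Decomposition 1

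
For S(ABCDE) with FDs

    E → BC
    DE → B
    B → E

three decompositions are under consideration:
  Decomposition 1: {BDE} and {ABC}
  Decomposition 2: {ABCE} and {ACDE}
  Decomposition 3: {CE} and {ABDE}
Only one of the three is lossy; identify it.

Decomposition 1

Decomposition 1: common = {B}, closure = {BCE} → lossy.
Decomposition 2: common = {ACE}, closure = {ABCE} → lossless.
Decomposition 3: common = {E}, closure = {BCE} → lossless.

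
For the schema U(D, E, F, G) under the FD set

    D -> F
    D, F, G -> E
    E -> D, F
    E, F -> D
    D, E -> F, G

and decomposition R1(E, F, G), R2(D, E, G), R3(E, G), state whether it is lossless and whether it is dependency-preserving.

Lossless test (chase): Rows 1 and 2 agree on E; apply E→D, F and equate their D, F entries. Rows 1 and 3 agree on E; apply E→D, F and equate their D, F entries. Row 1 is now all distinguished symbols — the join is lossless.
Dependency preservation: the restricted closure of {D} across the fragments never reaches {F}, so D → F cannot be enforced without a join — not preserved.

lossless but not dependency-preserving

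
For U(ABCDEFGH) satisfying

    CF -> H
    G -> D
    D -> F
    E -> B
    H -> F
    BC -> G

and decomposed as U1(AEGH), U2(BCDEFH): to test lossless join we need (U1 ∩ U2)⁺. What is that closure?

BEFH

U1 ∩ U2 = {EH}.
E → B applies, adding B
H → F applies, adding F
Closure: {BEFH}.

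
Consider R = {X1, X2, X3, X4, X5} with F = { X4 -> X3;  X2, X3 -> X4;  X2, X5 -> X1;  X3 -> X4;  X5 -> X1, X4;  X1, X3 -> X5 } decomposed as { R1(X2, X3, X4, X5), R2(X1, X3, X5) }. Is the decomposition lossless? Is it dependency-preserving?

lossless and dependency-preserving

Lossless test: (X3, X5)⁺ = {X1, X3, X4, X5}, which contains all of one fragment — lossless.
Dependency preservation: X2, X5 → X1; X5 → X1, X4 are not contained in any single fragment, but the restricted closure of each left-hand side across the fragments still reaches the right-hand side; the remaining FDs each lie inside some fragment. All dependencies are preserved.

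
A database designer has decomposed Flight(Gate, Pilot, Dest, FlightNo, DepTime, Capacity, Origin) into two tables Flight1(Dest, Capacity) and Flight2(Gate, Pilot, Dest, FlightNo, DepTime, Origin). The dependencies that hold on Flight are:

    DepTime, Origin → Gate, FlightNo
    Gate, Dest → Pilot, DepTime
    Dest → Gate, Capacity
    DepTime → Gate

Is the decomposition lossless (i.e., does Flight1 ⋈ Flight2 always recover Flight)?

Yes

Common attributes: Flight1 ∩ Flight2 = {Dest}.
Closure of {Dest}: Dest → Gate, Capacity applies, adding Gate, Capacity; Gate, Dest → Pilot, DepTime applies, adding Pilot, DepTime. So (Dest)⁺ = {Gate, Pilot, Dest, DepTime, Capacity}.
This closure contains every attribute of Flight1, so Flight1 ∩ Flight2 → Flight1. The join is lossless.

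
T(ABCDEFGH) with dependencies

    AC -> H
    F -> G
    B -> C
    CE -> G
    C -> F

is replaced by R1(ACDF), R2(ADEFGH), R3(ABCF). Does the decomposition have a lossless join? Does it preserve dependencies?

Lossless test (chase): Rows 1 and 3 agree on AC; apply AC→H and equate their H entries. Rows 1 and 2 agree on F; apply F→G and equate their G entries. Rows 1 and 3 agree on F; apply F→G and equate their G entries. No row becomes fully distinguished — the join is lossy.
Dependency preservation: the restricted closure of {AC} across the fragments never reaches {H}, so AC → H cannot be enforced without a join — not preserved.

lossy and not dependency-preserving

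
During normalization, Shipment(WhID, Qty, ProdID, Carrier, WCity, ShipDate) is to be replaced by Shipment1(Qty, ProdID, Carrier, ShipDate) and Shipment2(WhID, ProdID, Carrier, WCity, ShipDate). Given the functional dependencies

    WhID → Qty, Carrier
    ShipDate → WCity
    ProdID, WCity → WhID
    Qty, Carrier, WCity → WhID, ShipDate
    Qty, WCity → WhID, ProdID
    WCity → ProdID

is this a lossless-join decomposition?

Yes

Common attributes: Shipment1 ∩ Shipment2 = {ProdID, Carrier, ShipDate}.
Closure of {ProdID, Carrier, ShipDate}: ShipDate → WCity applies, adding WCity; ProdID, WCity → WhID applies, adding WhID; WhID → Qty, Carrier applies, adding Qty. So (ProdID, Carrier, ShipDate)⁺ = {WhID, Qty, ProdID, Carrier, WCity, ShipDate}.
This closure contains every attribute of Shipment1, so Shipment1 ∩ Shipment2 → Shipment1. The join is lossless.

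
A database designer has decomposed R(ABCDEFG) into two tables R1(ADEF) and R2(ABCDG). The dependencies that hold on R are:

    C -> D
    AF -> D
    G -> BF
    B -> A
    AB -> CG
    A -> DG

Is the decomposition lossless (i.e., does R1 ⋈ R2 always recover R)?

Common attributes: R1 ∩ R2 = {AD}.
Closure of {AD}: A → DG applies, adding G; G → BF applies, adding BF; AB → CG applies, adding C. So (AD)⁺ = {ABCDFG}.
This closure contains every attribute of R2, so R1 ∩ R2 → R2. The join is lossless.

Yes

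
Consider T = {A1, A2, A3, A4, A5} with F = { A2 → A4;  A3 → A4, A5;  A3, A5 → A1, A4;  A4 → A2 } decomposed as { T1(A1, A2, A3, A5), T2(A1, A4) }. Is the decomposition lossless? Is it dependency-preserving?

lossy and not dependency-preserving

Lossless test: (A1)⁺ = {A1}, which is a superkey of neither fragment — lossy.
Dependency preservation: the restricted closure of {A2} across the fragments never reaches {A4}, so A2 → A4 cannot be enforced without a join — not preserved.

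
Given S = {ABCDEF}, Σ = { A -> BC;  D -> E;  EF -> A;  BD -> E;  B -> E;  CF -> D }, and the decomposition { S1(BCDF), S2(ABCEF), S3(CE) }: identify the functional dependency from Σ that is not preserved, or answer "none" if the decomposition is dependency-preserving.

D -> E

Check D → E: no single fragment contains all of {DE}, and the restricted closure of {D} across the fragments never reaches {E}.
A → BC is preserved.
EF → A is preserved.
BD → E is preserved.
B → E is preserved.
CF → D is preserved.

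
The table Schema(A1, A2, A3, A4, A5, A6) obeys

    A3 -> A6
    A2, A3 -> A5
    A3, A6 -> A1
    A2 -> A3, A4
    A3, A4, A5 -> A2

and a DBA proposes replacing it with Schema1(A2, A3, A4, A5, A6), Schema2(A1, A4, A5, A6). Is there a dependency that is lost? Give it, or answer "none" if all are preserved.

Check A3, A6 → A1: no single fragment contains all of {A1, A3, A6}, and the restricted closure of {A3, A6} across the fragments never reaches {A1}.
A3 → A6 is preserved.
A2, A3 → A5 is preserved.
A2 → A3, A4 is preserved.
A3, A4, A5 → A2 is preserved.

A3, A6 -> A1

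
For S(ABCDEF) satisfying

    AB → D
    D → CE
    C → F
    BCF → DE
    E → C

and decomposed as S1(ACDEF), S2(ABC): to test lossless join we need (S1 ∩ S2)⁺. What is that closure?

ACF

S1 ∩ S2 = {AC}.
C → F applies, adding F
Closure: {ACF}.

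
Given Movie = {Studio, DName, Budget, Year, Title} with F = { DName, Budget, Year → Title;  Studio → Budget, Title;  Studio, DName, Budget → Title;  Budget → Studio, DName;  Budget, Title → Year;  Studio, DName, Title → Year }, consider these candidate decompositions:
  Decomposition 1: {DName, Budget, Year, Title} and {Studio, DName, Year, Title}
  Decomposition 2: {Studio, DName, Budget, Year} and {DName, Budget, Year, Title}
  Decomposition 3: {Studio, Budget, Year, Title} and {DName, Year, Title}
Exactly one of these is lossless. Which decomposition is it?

Decomposition 1: common = {DName, Year, Title}, closure = {DName, Year, Title} → lossy.
Decomposition 2: common = {DName, Budget, Year}, closure = {Studio, DName, Budget, Year, Title} → lossless.
Decomposition 3: common = {Year, Title}, closure = {Year, Title} → lossy.

Decomposition 2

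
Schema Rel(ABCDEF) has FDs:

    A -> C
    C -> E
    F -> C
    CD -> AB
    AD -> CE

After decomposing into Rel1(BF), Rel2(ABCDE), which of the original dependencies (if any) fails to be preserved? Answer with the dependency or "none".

F -> C

Check F → C: no single fragment contains all of {CF}, and the restricted closure of {F} across the fragments never reaches {C}.
A → C is preserved.
C → E is preserved.
CD → AB is preserved.
AD → CE is preserved.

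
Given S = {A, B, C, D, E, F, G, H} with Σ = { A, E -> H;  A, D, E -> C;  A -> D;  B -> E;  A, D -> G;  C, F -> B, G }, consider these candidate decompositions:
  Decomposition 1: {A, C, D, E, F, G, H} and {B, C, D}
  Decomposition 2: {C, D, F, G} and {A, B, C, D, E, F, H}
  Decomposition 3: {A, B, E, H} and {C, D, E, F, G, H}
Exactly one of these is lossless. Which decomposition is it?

Decomposition 2

Decomposition 1: common = {C, D}, closure = {C, D} → lossy.
Decomposition 2: common = {C, D, F}, closure = {B, C, D, E, F, G} → lossless.
Decomposition 3: common = {E, H}, closure = {E, H} → lossy.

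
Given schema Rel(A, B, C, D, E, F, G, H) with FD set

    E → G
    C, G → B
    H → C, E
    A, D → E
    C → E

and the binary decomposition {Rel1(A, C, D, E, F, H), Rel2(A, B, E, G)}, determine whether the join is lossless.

No

Common attributes: Rel1 ∩ Rel2 = {A, E}.
Closure of {A, E}: E → G applies, adding G. So (A, E)⁺ = {A, E, G}.
The closure contains neither all of Rel1 = {A, C, D, E, F, H} nor all of Rel2 = {A, B, E, G}, so the common attributes are not a superkey of either fragment. The join is lossy.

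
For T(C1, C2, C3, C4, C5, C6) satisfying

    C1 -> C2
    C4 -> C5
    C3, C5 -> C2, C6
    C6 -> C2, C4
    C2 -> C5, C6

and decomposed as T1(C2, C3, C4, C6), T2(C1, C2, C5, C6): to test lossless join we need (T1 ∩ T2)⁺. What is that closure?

C2, C4, C5, C6

T1 ∩ T2 = {C2, C6}.
C6 → C2, C4 applies, adding C4
C2 → C5, C6 applies, adding C5
Closure: {C2, C4, C5, C6}.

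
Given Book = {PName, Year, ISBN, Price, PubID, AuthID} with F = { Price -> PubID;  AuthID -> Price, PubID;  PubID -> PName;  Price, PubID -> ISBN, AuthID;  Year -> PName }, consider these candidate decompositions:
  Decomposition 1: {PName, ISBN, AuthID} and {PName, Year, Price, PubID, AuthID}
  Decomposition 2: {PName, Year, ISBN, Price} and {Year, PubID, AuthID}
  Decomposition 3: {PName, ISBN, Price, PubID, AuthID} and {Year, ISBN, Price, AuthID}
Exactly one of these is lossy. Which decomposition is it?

Decomposition 2

Decomposition 1: common = {PName, AuthID}, closure = {PName, ISBN, Price, PubID, AuthID} → lossless.
Decomposition 2: common = {Year}, closure = {PName, Year} → lossy.
Decomposition 3: common = {ISBN, Price, AuthID}, closure = {PName, ISBN, Price, PubID, AuthID} → lossless.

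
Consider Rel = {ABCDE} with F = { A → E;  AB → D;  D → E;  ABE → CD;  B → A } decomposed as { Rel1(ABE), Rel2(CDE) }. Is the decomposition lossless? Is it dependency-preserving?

Lossless test: (E)⁺ = {E}, which is a superkey of neither fragment — lossy.
Dependency preservation: the restricted closure of {AB} across the fragments never reaches {D}, so AB → D cannot be enforced without a join — not preserved.

lossy and not dependency-preserving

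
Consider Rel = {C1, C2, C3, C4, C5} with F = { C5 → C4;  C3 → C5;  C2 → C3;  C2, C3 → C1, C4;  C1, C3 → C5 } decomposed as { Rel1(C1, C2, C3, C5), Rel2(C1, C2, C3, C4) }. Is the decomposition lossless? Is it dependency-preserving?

Lossless test: (C1, C2, C3)⁺ = {C1, C2, C3, C4, C5}, which contains all of one fragment — lossless.
Dependency preservation: the restricted closure of {C5} across the fragments never reaches {C4}, so C5 → C4 cannot be enforced without a join — not preserved.

lossless but not dependency-preserving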